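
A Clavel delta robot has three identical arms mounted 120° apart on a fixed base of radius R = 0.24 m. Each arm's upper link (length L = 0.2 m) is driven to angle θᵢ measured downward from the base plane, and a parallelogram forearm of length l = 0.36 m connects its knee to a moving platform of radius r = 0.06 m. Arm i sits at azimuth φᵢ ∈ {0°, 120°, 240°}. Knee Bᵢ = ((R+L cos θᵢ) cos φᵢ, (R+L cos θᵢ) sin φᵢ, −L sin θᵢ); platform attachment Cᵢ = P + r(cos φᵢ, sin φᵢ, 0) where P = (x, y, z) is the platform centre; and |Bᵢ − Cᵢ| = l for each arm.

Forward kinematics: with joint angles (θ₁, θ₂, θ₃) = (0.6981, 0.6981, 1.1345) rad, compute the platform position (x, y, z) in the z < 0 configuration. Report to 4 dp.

arm 1 at φ=0.0°: ρ1 = 0.3332;  centre 1 = (0.3332, 0.0000, -0.1286)
centre 2 = (0.3332·cos120.0°, 0.3332·sin120.0°, -0.1286) = (-0.1666, 0.2886, -0.1286)
centre 3 = (0.2645·cos240.0°, 0.2645·sin240.0°, -0.1813) = (-0.1323, -0.2291, -0.1813)
eliminate P² terms by subtracting sphere 1 from 2 and 3
plane₁₂: -0.9996x+0.5771y+0.0000z = 0.0000
Cramer: x(z) = 0.0143-0.0611z;  y(z) = 0.0248-0.1059z
quadratic in z: (1.0149)z²+(0.2908)z+(-0.0108)=0, √Δ=0.3582 → z ∈ {-0.3198, 0.0332}; z = -0.3198 (taking z<0)
x = 0.0339, y = 0.0587

(0.0339, 0.0587, -0.3198)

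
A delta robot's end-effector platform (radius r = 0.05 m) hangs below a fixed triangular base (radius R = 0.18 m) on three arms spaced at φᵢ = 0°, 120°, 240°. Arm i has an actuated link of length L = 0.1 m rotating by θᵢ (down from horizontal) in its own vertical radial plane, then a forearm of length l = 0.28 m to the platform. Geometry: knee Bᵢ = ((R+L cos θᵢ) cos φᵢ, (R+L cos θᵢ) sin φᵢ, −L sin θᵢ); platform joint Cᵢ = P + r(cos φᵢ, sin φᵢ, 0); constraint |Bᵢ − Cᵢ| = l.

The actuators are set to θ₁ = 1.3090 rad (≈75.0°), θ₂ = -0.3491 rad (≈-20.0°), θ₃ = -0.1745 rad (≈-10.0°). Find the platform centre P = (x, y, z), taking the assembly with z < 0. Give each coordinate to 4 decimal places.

(-0.1132, 0.0066, -0.1739)

O1 = (0.1559·cos0.0°, 0.1559·sin0.0°, -0.0966) = (0.1559, 0.0000, -0.0966)
φ2=120.0°: virtual centre (-0.1120, 0.1940, 0.0342), radius l
O3 = (0.2285·cos240.0°, 0.2285·sin240.0°, 0.0174) = (-0.1142, -0.1979, 0.0174)
eliminate P² terms by subtracting sphere 1 from 2 and 3
[-0.5357 0.3879 0.2616]·P = 0.0177;  [-0.5402 -0.3957 0.2279]·P = 0.0189
Cramer: x(z) = -0.0340+0.4553z;  y(z) = -0.0013-0.0456z
sphere 1 gives Az²+Bz+C=0 with A=1.2094, B=0.0204, C=-0.0330;  B²−4AC=0.1601;  roots -0.1739, 0.1570;  negative root z = -0.1739
x = -0.1132, y = 0.0066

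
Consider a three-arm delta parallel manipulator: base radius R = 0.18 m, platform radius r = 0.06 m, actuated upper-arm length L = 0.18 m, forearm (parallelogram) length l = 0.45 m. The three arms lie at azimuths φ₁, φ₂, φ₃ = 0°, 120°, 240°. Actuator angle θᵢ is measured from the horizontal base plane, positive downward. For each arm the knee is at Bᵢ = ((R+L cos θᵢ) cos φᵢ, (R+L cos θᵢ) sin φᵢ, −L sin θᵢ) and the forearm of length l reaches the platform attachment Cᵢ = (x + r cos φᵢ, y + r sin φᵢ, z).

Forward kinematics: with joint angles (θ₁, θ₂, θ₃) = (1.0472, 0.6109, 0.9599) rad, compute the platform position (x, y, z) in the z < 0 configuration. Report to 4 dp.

S1 = (0.2100·cos0.0°, 0.2100·sin0.0°, -0.1559) = (0.2100, 0.0000, -0.1559)
S2 = (0.2674·cos120.0°, 0.2674·sin120.0°, -0.1032) = (-0.1337, 0.2316, -0.1032)
S3 = (0.2232·cos240.0°, 0.2232·sin240.0°, -0.1474) = (-0.1116, -0.1933, -0.1474)
eliminate P² terms by subtracting sphere 1 from 2 and 3
[-0.6874 0.4632 0.1053]·P = 0.0138;  [-0.6432 -0.3867 0.0169]·P = 0.0032
Cramer: x(z) = -0.0121+0.0861z;  y(z) = 0.0119-0.0995z
into |P−S₁|² = l²: 1.0173z² + 0.2712z + -0.1287 = 0;  Δ = 0.5974;  z = -0.5132 or 0.2466 → z<0 root = -0.5132
x = -0.0562, y = 0.0629

(-0.0562, 0.0629, -0.5132)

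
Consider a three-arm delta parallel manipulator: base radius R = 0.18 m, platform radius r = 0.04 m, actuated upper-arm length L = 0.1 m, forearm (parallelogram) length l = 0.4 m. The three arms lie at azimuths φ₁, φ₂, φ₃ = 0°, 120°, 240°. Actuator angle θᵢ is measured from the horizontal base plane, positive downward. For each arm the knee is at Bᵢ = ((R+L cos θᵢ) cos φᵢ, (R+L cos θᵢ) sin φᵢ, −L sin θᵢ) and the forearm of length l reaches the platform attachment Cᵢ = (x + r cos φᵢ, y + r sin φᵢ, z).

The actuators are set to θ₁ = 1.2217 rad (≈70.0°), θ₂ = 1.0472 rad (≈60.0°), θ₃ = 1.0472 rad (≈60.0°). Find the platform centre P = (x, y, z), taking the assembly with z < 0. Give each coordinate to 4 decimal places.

arm 1 at φ=0.0°: (R−r)+L cos θ1 = 0.1742;  centre 1 = (0.1742, 0.0000, -0.0940)
φ2=120.0°: virtual centre (-0.0950, 0.1645, -0.0866), radius l
centre 3 = (0.1900·cos240.0°, 0.1900·sin240.0°, -0.0866) = (-0.0950, -0.1645, -0.0866)
eliminate P² terms by subtracting sphere 1 from 2 and 3
[-0.5384 0.3291 0.0147]·P = 0.0044;  [-0.5384 -0.3291 0.0147]·P = 0.0044
Cramer: x(z) = -0.0082+0.0274z;  y(z) = 0.0000-0.0000z
quadratic in z: (1.0007)z²+(0.1780)z+(-0.1179)=0, √Δ=0.7096 → z ∈ {-0.4435, 0.2656}; z = -0.4435 (taking z<0)
x = -0.0203, y = 0.0000

(-0.0203, 0.0000, -0.4435)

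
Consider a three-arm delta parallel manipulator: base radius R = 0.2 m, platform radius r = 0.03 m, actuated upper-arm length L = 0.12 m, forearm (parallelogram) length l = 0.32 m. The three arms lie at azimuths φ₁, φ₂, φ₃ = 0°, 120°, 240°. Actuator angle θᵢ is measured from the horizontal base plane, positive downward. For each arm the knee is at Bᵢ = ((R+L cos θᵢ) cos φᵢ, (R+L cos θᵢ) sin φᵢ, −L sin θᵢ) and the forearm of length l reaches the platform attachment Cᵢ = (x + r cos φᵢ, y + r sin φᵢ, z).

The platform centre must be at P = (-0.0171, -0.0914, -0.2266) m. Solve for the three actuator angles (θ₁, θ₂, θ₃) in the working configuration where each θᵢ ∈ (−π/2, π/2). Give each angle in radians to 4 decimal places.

φ1=0.0° → target in arm frame (-0.0171, -0.0914)
  e−x'=0.1871;  (l²−L²−(e−x')²−y'²−z²)/2L = -0.0279
  γ=atan2(-0.2266,0.1871)=-0.8806;  ψ=arccos(-0.0951)=1.6661;  θ1=γ+ψ≈0.7855
arm 2 (φ=120.0°): x'=-0.0706, y'=0.0605
  A=0.2406, B=-0.2266, C=(l²−L²−A²−y'²−z²)/(2L)=-0.1037
  γ=atan2(-0.2266,0.2406)=-0.7554;  ψ=arccos(-0.3139)=1.8901;  θ2=γ+ψ≈1.1347
rotate P by −φ3: (0.0877, 0.0309, -0.2266)
  e−x'=0.0823;  (l²−L²−(e−x')²−y'²−z²)/2L = 0.1205
  γ=atan2(-0.2266,0.0823)=-1.2224;  ψ=arccos(0.4999)=1.0473;  θ3=γ+ψ≈-0.1752

θ₁ = 0.7855, θ₂ = 1.1347, θ₃ = -0.1752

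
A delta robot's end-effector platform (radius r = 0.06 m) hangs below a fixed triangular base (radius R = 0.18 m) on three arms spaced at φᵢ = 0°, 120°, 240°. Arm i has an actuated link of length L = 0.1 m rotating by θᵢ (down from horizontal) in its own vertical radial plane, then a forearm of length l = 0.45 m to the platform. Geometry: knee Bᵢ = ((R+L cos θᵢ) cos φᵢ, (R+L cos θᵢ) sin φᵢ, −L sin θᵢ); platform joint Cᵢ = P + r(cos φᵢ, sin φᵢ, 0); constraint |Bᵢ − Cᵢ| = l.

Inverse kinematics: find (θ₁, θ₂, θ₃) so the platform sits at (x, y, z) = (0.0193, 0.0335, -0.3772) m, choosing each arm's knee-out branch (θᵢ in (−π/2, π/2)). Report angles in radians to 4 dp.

θ₁ = -0.2615, θ₂ = -0.2619, θ₃ = 0.0871

arm 1 (φ=0.0°): x'=0.0193, y'=0.0335
  e−x'=0.1007;  (l²−L²−(e−x')²−y'²−z²)/2L = 0.1948
  θ1 = atan2(B,A) + arccos(C/0.3904) = -0.2615
φ2=120.0° → target in arm frame (0.0194, -0.0335)
  e−x'=0.1006;  (l²−L²−(e−x')²−y'²−z²)/2L = 0.1949
  θ2 = atan2(B,A) + arccos(C/0.3904) = -0.2619
arm 3 (φ=240.0°): x'=-0.0387, y'=0.0000
  e−x'=0.1587;  (l²−L²−(e−x')²−y'²−z²)/2L = 0.1252
  γ=atan2(-0.3772,0.1587)=-1.1726;  ψ=arccos(0.3060)=1.2598;  θ3=γ+ψ≈0.0871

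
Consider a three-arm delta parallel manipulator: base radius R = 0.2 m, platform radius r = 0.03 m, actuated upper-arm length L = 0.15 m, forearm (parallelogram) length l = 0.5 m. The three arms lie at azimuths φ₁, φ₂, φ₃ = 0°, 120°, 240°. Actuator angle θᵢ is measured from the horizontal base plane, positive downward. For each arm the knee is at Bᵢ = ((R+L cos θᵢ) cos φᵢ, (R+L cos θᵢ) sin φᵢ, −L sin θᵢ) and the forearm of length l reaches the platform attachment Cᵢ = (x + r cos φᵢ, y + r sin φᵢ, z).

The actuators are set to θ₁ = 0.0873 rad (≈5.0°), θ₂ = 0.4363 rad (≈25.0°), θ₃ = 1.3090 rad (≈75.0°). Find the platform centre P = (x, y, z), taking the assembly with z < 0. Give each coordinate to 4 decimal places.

(0.1287, 0.1343, -0.4553)

centre 1 = (0.3194·cos0.0°, 0.3194·sin0.0°, -0.0131) = (0.3194, 0.0000, -0.0131)
φ2=120.0°: virtual centre (-0.1530, 0.2650, -0.0634), radius l
centre 3 = (0.2088·cos240.0°, 0.2088·sin240.0°, -0.1449) = (-0.1044, -0.1808, -0.1449)
eliminate P² terms by subtracting sphere 1 from 2 and 3
[-0.9448 0.5299 -0.1006]·P = -0.0046;  [-0.8477 -0.3617 -0.2636]·P = -0.0376
det = 0.7909;  x = 0.0273+-0.2226z,  y = 0.0400+-0.2071z
sphere 1 gives Az²+Bz+C=0 with A=1.0924, B=0.1397, C=-0.1629;  B²−4AC=0.7313;  roots -0.4553, 0.3275;  negative root z = -0.4553
x = 0.1287, y = 0.1343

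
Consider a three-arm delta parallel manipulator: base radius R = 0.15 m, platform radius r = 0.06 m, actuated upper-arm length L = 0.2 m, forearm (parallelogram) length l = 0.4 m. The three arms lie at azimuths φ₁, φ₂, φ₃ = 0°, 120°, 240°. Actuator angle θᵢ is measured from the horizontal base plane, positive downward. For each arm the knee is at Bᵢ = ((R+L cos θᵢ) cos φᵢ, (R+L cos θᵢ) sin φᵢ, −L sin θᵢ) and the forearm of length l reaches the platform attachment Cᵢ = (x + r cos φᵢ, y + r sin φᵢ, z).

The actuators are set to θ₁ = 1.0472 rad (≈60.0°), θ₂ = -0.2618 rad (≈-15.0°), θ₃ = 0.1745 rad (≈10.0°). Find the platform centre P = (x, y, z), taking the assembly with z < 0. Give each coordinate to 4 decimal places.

centre 1 = (0.1900·cos0.0°, 0.1900·sin0.0°, -0.1732) = (0.1900, 0.0000, -0.1732)
φ2=120.0°: virtual centre (-0.1416, 0.2452, 0.0518), radius l
arm 3 at φ=240.0°: e+L cos θ3 = 0.2870;  centre 3 = (-0.1435, -0.2485, -0.0347)
eliminate P² terms by subtracting sphere 1 from 2 and 3
plane₁₂: -0.6632x+0.4905y+0.4499z = 0.0168
Cramer: x(z) = -0.0257+0.5474z;  y(z) = -0.0006-0.1773z
into |P−centre ₁|² = l²: 1.3310z² + 0.1105z + -0.0835 = 0;  Δ = 0.4566;  z = -0.2953 or 0.2123 → z<0 root = -0.2953
x = -0.1874, y = 0.0518

(-0.1874, 0.0518, -0.2953)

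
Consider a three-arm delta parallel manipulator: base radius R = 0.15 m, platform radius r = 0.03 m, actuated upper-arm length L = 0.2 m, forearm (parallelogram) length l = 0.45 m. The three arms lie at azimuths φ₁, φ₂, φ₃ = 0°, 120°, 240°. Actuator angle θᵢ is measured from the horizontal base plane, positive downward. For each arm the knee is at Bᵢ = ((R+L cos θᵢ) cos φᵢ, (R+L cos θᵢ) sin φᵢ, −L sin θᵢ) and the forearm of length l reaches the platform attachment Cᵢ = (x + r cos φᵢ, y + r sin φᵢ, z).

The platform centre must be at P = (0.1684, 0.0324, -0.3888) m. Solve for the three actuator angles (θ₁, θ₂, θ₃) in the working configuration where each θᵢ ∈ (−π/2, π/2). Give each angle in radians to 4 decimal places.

θ₁ = -0.1745, θ₂ = 0.6979, θ₃ = 0.8727

rotate P by −φ1: (0.1684, 0.0324, -0.3888)
  A cos θ + B sin θ = C:  -0.0484·cos θ + -0.3888·sin θ = 0.0199
  γ=atan2(-0.3888,-0.0484)=-1.6946;  ψ=arccos(0.0507)=1.5201;  θ1=γ+ψ≈-0.1745
φ2=120.0° → target in arm frame (-0.0561, -0.1620)
  e−x'=0.1761;  (l²−L²−(e−x')²−y'²−z²)/2L = -0.1149
  γ=atan2(-0.3888,0.1761)=-1.1454;  ψ=arccos(-0.2691)=1.8433;  θ2=γ+ψ≈0.6979
φ3=240.0° → target in arm frame (-0.1123, 0.1296)
  A=0.2323, B=-0.3888, C=(l²−L²−A²−y'²−z²)/(2L)=-0.1485
  θ3 = atan2(B,A) + arccos(C/0.4529) = 0.8727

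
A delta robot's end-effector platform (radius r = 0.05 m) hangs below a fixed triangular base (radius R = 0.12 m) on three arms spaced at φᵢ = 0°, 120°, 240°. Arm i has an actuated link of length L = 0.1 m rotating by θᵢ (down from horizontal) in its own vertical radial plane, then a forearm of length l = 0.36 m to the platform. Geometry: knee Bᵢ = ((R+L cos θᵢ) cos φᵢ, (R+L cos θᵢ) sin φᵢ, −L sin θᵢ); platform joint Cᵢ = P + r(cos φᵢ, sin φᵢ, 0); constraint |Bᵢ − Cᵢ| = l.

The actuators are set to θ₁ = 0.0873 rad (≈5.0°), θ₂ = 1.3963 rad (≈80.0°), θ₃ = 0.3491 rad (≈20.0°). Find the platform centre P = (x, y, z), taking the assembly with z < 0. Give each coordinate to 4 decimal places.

φ1=0.0°: virtual centre (0.1696, 0.0000, -0.0087), radius l
arm 2 at φ=120.0°: e+L cos θ2 = 0.0874;  centre 2 = (-0.0437, 0.0757, -0.0985)
arm 3 at φ=240.0°: e+L cos θ3 = 0.1640;  centre 3 = (-0.0820, -0.1420, -0.0342)
subtract pairs → two planes through P
linear system: -0.4266x+0.1513y = -0.0115−-0.1795z; -0.5032x+-0.2840y = -0.0008−-0.0510z
Cramer: x(z) = 0.0172-0.2975z;  y(z) = -0.0277+0.3477z
quadratic in z: (1.2094)z²+(0.0889)z+(-0.1055)=0, √Δ=0.7200 → z ∈ {-0.3344, 0.2609}; z = -0.3344 (taking z<0)
x = 0.1167, y = -0.1439

(0.1167, -0.1439, -0.3344)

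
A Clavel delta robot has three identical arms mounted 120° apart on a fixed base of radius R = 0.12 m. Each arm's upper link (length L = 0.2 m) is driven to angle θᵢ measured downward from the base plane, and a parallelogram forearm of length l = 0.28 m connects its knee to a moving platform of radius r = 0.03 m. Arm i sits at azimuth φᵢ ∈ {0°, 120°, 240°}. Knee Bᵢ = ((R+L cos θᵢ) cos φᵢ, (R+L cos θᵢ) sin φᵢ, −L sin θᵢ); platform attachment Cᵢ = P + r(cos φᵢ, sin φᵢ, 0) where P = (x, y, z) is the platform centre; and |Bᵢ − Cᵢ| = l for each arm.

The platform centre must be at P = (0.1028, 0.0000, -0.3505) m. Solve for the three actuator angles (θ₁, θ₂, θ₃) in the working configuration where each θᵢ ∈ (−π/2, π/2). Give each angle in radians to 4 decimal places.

rotate P by −φ1: (0.1028, 0.0000, -0.3505)
  A=-0.0128, B=-0.3505, C=(l²−L²−A²−y'²−z²)/(2L)=-0.2115
  γ=atan2(-0.3505,-0.0128)=-1.6073;  ψ=arccos(-0.6031)=2.2182;  θ1=γ+ψ≈0.6109
rotate P by −φ2: (-0.0514, -0.0890, -0.3505)
  A=0.1414, B=-0.3505, C=(l²−L²−A²−y'²−z²)/(2L)=-0.2809
  θ2 = atan2(B,A) + arccos(C/0.3779) = 1.2214
rotate P by −φ3: (-0.0514, 0.0890, -0.3505)
  A=0.1414, B=-0.3505, C=(l²−L²−A²−y'²−z²)/(2L)=-0.2809
  θ3 = atan2(B,A) + arccos(C/0.3779) = 1.2214

θ₁ = 0.6109, θ₂ = 1.2214, θ₃ = 1.2214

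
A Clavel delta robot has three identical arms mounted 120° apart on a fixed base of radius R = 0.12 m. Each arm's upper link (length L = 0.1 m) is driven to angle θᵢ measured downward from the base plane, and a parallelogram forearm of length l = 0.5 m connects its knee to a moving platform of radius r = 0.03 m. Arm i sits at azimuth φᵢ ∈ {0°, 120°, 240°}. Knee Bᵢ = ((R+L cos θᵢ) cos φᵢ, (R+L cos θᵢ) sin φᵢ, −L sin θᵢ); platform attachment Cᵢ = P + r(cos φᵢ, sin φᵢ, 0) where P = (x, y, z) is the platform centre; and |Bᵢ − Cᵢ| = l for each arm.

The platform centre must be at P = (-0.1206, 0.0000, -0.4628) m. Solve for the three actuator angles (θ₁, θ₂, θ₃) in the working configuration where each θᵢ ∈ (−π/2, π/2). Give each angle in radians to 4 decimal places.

θ₁ = 0.6104, θ₂ = -0.0877, θ₃ = -0.0877

arm 1 (φ=0.0°): x'=-0.1206, y'=0.0000
  A cos θ + B sin θ = C:  0.2106·cos θ + -0.4628·sin θ = -0.0927
  γ=atan2(-0.4628,0.2106)=-1.1437;  ψ=arccos(-0.1823)=1.7541;  θ1=γ+ψ≈0.6104
φ2=120.0° → target in arm frame (0.0603, 0.1044)
  A cos θ + B sin θ = C:  0.0297·cos θ + -0.4628·sin θ = 0.0701
  √(A²+B²)=0.4638;  θ2 = -1.5067+1.4190 ≈ -0.0877
rotate P by −φ3: (0.0603, -0.1044, -0.4628)
  e−x'=0.0297;  (l²−L²−(e−x')²−y'²−z²)/2L = 0.0701
  θ3 = atan2(B,A) + arccos(C/0.4638) = -0.0877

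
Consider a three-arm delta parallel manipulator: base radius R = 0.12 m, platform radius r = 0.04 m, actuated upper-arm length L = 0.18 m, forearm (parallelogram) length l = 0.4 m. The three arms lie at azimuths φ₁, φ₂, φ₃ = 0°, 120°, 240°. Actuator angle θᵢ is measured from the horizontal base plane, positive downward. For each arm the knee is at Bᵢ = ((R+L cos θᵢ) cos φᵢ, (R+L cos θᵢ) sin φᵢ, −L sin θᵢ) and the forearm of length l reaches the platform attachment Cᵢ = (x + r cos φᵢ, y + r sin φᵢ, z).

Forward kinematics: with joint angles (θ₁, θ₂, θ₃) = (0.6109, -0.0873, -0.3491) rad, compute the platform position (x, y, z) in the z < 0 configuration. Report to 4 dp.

φ1=0.0°: virtual centre (0.2274, 0.0000, -0.1032), radius l
O2 = (0.2593·cos120.0°, 0.2593·sin120.0°, 0.0157) = (-0.1297, 0.2246, 0.0157)
arm 3 at φ=240.0°: (R−r)+L cos θ3 = 0.2491;  O3 = (-0.1246, -0.2158, 0.0616)
|O₂|²−|O₁|² = 0.0051;  |O₃|²−|O₁|² = 0.0035
[-0.7142 0.4491 0.2379]·P = 0.0051;  [-0.7040 -0.4315 0.3296]·P = 0.0035
det = 0.6244;  x = -0.0060+0.4015z,  y = 0.0018+0.1088z
quadratic in z: (1.1731)z²+(0.0194)z+(-0.0948)=0, √Δ=0.6673 → z ∈ {-0.2927, 0.2762}; z = -0.2927 (taking z<0)
x = -0.1236, y = -0.0301

(-0.1236, -0.0301, -0.2927)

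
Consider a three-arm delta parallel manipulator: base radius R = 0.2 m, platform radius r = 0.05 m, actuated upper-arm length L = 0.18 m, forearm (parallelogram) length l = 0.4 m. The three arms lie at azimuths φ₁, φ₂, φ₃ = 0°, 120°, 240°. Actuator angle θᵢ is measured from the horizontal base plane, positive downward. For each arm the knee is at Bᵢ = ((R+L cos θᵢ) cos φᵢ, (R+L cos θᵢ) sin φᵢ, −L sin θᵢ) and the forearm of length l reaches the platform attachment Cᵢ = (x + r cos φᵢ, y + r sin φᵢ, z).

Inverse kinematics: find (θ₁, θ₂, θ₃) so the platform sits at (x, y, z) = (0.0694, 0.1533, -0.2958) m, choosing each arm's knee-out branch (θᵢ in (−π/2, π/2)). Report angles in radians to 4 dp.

arm 1 (φ=0.0°): x'=0.0694, y'=0.1533
  A=0.0806, B=-0.2958, C=(l²−L²−A²−y'²−z²)/(2L)=0.0281
  θ1 = atan2(B,A) + arccos(C/0.3066) = 0.1743
rotate P by −φ2: (0.0981, -0.1368, -0.2958)
  A=0.0519, B=-0.2958, C=(l²−L²−A²−y'²−z²)/(2L)=0.0520
  √(A²+B²)=0.3003;  θ2 = -1.3970+1.3969 ≈ -0.0001
rotate P by −φ3: (-0.1675, -0.0165, -0.2958)
  e−x'=0.3175;  (l²−L²−(e−x')²−y'²−z²)/2L = -0.1693
  √(A²+B²)=0.4339;  θ3 = -0.7501+1.9717 ≈ 1.2216

θ₁ = 0.1743, θ₂ = -0.0001, θ₃ = 1.2216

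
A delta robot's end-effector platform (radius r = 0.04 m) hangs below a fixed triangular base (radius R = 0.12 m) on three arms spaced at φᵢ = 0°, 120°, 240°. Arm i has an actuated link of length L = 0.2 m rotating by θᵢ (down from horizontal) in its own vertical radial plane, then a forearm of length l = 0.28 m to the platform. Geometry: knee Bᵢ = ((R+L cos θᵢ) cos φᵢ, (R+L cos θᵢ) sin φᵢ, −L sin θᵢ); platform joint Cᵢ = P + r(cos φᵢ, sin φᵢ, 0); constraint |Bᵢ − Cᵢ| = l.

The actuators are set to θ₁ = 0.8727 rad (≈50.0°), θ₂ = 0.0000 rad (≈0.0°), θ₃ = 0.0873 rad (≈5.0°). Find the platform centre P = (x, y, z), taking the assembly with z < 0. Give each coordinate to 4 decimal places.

(-0.0705, 0.0048, -0.1306)

arm 1 at φ=0.0°: (R−r)+L cos θ1 = 0.2086;  centre 1 = (0.2086, 0.0000, -0.1532)
arm 2 at φ=120.0°: (R−r)+L cos θ2 = 0.2800;  centre 2 = (-0.1400, 0.2425, 0.0000)
arm 3 at φ=240.0°: (R−r)+L cos θ3 = 0.2792;  centre 3 = (-0.1396, -0.2418, -0.0174)
subtract pairs → two planes through P
plane₁₂: -0.6971x+0.4850y+0.3064z = 0.0114
Cramer: x(z) = -0.0163+0.4147z;  y(z) = 0.0001-0.0357z
sphere 1 gives Az²+Bz+C=0 with A=1.1733, B=0.1199, C=-0.0044;  B²−4AC=0.0348;  roots -0.1306, 0.0284;  negative root z = -0.1306
x = -0.0705, y = 0.0048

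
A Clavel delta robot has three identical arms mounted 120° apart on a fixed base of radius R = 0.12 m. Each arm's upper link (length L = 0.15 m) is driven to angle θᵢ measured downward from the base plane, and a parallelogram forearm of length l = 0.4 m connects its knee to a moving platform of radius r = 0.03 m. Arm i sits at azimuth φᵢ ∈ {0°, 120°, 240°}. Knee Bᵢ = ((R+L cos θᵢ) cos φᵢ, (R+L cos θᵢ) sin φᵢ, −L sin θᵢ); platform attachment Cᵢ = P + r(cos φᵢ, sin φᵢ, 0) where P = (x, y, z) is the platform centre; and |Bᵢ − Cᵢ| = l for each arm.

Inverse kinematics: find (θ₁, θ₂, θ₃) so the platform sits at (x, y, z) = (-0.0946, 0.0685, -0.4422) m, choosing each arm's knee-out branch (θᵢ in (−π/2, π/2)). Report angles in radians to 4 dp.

φ1=0.0° → target in arm frame (-0.0946, 0.0685)
  A=0.1846, B=-0.4422, C=(l²−L²−A²−y'²−z²)/(2L)=-0.3227
  θ1 = atan2(B,A) + arccos(C/0.4792) = 1.1343
arm 2 (φ=120.0°): x'=0.1066, y'=0.0477
  A=-0.0166, B=-0.4422, C=(l²−L²−A²−y'²−z²)/(2L)=-0.2020
  γ=atan2(-0.4422,-0.0166)=-1.6084;  ψ=arccos(-0.4564)=2.0448;  θ2=γ+ψ≈0.4364
φ3=240.0° → target in arm frame (-0.0120, -0.1162)
  A=0.1020, B=-0.4422, C=(l²−L²−A²−y'²−z²)/(2L)=-0.2732
  √(A²+B²)=0.4538;  θ3 = -1.3440+2.2167 ≈ 0.8726

θ₁ = 1.1343, θ₂ = 0.4364, θ₃ = 0.8726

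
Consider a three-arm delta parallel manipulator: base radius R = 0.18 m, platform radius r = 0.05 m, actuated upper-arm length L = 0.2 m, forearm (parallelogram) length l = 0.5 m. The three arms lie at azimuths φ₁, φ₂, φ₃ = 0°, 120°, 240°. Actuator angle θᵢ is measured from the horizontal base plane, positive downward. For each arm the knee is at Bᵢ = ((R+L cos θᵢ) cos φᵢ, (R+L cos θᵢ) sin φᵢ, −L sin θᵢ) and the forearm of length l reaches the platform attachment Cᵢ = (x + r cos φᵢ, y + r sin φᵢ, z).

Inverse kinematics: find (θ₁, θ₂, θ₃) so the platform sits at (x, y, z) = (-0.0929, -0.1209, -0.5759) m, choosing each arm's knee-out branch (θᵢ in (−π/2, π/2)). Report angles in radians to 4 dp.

rotate P by −φ1: (-0.0929, -0.1209, -0.5759)
  A=0.2229, B=-0.5759, C=(l²−L²−A²−y'²−z²)/(2L)=-0.4649
  γ=atan2(-0.5759,0.2229)=-1.2015;  ψ=arccos(-0.7528)=2.4232;  θ1=γ+ψ≈1.2217
φ2=120.0° → target in arm frame (-0.0583, 0.1409)
  A cos θ + B sin θ = C:  0.1883·cos θ + -0.5759·sin θ = -0.4424
  √(A²+B²)=0.6059;  θ2 = -1.2549+2.3893 ≈ 1.1345
arm 3 (φ=240.0°): x'=0.1512, y'=-0.0200
  A=-0.0212, B=-0.5759, C=(l²−L²−A²−y'²−z²)/(2L)=-0.3063
  γ=atan2(-0.5759,-0.0212)=-1.6075;  ψ=arccos(-0.5315)=2.1311;  θ3=γ+ψ≈0.5236

θ₁ = 1.2217, θ₂ = 1.1345, θ₃ = 0.5236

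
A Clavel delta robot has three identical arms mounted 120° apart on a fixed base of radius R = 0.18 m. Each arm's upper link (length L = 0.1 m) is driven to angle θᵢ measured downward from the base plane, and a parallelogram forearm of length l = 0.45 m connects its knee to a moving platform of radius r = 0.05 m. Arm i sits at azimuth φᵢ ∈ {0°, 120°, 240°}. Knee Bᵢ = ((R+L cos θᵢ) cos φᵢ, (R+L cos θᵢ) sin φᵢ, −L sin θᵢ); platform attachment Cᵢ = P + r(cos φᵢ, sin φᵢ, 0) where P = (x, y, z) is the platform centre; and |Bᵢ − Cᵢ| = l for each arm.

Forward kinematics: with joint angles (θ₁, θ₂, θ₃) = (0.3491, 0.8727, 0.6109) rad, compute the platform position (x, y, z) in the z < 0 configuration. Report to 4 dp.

(0.0544, -0.0325, -0.4498)

arm 1 at φ=0.0°: e+L cos θ1 = 0.2240;  O1 = (0.2240, 0.0000, -0.0342)
arm 2 at φ=120.0°: e+L cos θ2 = 0.1943;  O2 = (-0.0971, 0.1682, -0.0766)
arm 3 at φ=240.0°: e+L cos θ3 = 0.2119;  O3 = (-0.1060, -0.1835, -0.0574)
eliminate P² terms by subtracting sphere 1 from 2 and 3
[-0.6422 0.3365 -0.0848]·P = -0.0077;  [-0.6598 -0.3670 -0.0463]·P = -0.0031
Cramer: x(z) = 0.0085-0.1020z;  y(z) = -0.0067+0.0573z
into |P−O₁|² = l²: 1.0137z² + 0.1116z + -0.1549 = 0;  Δ = 0.6404;  z = -0.4498 or 0.3397 → z<0 root = -0.4498
x = 0.0544, y = -0.0325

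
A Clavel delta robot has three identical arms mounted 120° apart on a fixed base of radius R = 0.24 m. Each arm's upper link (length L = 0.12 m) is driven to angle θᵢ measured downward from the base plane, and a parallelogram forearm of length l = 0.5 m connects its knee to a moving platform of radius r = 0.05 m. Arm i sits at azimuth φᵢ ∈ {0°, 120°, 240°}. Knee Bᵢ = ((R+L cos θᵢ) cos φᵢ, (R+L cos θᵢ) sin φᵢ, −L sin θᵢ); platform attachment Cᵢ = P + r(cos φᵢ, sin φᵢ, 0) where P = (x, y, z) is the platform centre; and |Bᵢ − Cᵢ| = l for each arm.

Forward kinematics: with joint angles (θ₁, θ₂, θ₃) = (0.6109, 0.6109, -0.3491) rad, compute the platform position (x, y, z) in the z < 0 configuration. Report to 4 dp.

(-0.0547, -0.0948, -0.4201)

φ1=0.0°: virtual centre (0.2883, 0.0000, -0.0688), radius l
O2 = (0.2883·cos120.0°, 0.2883·sin120.0°, -0.0688) = (-0.1441, 0.2497, -0.0688)
φ3=240.0°: virtual centre (-0.1514, -0.2622, 0.0410), radius l
eliminate P² terms by subtracting sphere 1 from 2 and 3
linear system: -0.8649x+0.4993y = 0.0000−0.0000z; -0.8794x+-0.5244y = 0.0055−0.2198z
det = 0.8926;  x = -0.0031+0.1229z,  y = -0.0053+0.2129z
quadratic in z: (1.0604)z²+(0.0638)z+(-0.1603)=0, √Δ=0.8272 → z ∈ {-0.4201, 0.3599}; z = -0.4201 (taking z<0)
x = -0.0547, y = -0.0948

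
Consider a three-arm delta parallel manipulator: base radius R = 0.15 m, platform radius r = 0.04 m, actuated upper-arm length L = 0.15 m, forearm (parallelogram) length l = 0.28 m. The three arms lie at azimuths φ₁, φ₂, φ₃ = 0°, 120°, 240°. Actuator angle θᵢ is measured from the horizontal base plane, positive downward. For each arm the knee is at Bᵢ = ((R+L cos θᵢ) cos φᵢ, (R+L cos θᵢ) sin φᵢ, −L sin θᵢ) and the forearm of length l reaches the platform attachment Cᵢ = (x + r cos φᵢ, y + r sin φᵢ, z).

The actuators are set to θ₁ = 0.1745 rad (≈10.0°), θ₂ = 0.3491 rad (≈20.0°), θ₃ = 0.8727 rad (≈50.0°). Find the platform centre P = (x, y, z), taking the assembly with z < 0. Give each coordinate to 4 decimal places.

(0.0413, 0.0464, -0.1975)

arm 1 at φ=0.0°: (R−r)+L cos θ1 = 0.2577;  O1 = (0.2577, 0.0000, -0.0260)
arm 2 at φ=120.0°: (R−r)+L cos θ2 = 0.2510;  O2 = (-0.1255, 0.2173, -0.0513)
φ3=240.0°: virtual centre (-0.1032, -0.1788, -0.1149), radius l
eliminate P² terms by subtracting sphere 1 from 2 and 3
linear system: -0.7664x+0.4347y = -0.0015−-0.0505z; -0.7219x+-0.3575y = -0.0113−-0.1777z
Cramer: x(z) = 0.0093-0.1622z;  y(z) = 0.0129-0.1697z
sphere 1 gives Az²+Bz+C=0 with A=1.0551, B=0.1283, C=-0.0158;  B²−4AC=0.0832;  roots -0.1975, 0.0759;  negative root z = -0.1975
x = 0.0413, y = 0.0464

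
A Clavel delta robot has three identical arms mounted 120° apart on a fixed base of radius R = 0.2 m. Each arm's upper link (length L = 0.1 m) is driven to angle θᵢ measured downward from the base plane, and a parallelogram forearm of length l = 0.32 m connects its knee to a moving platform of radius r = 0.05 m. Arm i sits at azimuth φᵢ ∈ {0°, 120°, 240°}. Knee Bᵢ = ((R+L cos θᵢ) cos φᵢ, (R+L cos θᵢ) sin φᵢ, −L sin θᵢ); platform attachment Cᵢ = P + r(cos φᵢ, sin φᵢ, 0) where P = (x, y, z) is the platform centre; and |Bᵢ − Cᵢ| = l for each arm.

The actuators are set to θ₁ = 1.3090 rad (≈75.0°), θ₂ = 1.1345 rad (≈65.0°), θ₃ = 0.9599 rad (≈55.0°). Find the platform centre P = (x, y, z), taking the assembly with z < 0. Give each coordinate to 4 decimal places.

(-0.0256, -0.0147, -0.3448)

φ1=0.0°: virtual centre (0.1759, 0.0000, -0.0966), radius l
centre 2 = (0.1923·cos120.0°, 0.1923·sin120.0°, -0.0906) = (-0.0961, 0.1665, -0.0906)
centre 3 = (0.2074·cos240.0°, 0.2074·sin240.0°, -0.0819) = (-0.1037, -0.1796, -0.0819)
subtract pairs → two planes through P
plane₁₂: -0.5440x+0.3330y+0.0119z = 0.0049
Cramer: x(z) = -0.0129+0.0368z;  y(z) = -0.0063+0.0244z
quadratic in z: (1.0020)z²+(0.1790)z+(-0.0574)=0, √Δ=0.5120 → z ∈ {-0.3448, 0.1662}; z = -0.3448 (taking z<0)
x = -0.0256, y = -0.0147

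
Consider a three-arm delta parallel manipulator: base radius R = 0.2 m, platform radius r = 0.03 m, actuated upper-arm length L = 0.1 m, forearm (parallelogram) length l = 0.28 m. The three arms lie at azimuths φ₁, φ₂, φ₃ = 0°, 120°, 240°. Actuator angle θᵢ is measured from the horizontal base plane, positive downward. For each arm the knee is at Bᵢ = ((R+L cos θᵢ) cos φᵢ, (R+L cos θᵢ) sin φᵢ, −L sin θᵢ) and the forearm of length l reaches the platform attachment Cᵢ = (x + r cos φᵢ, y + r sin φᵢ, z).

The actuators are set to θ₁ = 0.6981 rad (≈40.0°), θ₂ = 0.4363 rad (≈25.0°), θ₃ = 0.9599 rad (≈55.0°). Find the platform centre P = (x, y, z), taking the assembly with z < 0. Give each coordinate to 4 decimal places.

(0.0013, 0.0318, -0.1955)

S1 = (0.2466·cos0.0°, 0.2466·sin0.0°, -0.0643) = (0.2466, 0.0000, -0.0643)
S2 = (0.2606·cos120.0°, 0.2606·sin120.0°, -0.0423) = (-0.1303, 0.2257, -0.0423)
φ3=240.0°: virtual centre (-0.1137, -0.1969, -0.0819), radius l
subtract pairs → two planes through P
plane₁₂: -0.7538x+0.4514y+0.0440z = 0.0048
det = 0.6222;  x = 0.0017+0.0023z,  y = 0.0135+-0.0937z
quadratic in z: (1.0088)z²+(0.1249)z+(-0.0141)=0, √Δ=0.2694 → z ∈ {-0.1955, 0.0716}; z = -0.1955 (taking z<0)
x = 0.0013, y = 0.0318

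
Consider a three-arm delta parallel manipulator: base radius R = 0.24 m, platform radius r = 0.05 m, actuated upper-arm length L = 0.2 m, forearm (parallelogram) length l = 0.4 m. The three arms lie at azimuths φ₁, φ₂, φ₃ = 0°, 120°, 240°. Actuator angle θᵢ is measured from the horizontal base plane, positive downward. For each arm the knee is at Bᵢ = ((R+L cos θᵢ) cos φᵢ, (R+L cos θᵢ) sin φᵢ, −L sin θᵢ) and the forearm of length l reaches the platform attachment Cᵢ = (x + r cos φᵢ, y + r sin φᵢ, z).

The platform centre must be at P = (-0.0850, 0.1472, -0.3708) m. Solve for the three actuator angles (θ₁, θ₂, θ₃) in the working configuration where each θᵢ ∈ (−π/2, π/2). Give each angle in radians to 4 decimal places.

rotate P by −φ1: (-0.0850, 0.1472, -0.3708)
  e−x'=0.2750;  (l²−L²−(e−x')²−y'²−z²)/2L = -0.2870
  θ1 = atan2(B,A) + arccos(C/0.4616) = 1.3089
arm 2 (φ=120.0°): x'=0.1700, y'=0.0000
  A=0.0200, B=-0.3708, C=(l²−L²−A²−y'²−z²)/(2L)=-0.0447
  √(A²+B²)=0.3713;  θ2 = -1.5169+1.6916 ≈ 0.1747
φ3=240.0° → target in arm frame (-0.0850, -0.1472)
  A=0.2750, B=-0.3708, C=(l²−L²−A²−y'²−z²)/(2L)=-0.2869
  θ3 = atan2(B,A) + arccos(C/0.4616) = 1.3089

θ₁ = 1.3089, θ₂ = 0.1747, θ₃ = 1.3089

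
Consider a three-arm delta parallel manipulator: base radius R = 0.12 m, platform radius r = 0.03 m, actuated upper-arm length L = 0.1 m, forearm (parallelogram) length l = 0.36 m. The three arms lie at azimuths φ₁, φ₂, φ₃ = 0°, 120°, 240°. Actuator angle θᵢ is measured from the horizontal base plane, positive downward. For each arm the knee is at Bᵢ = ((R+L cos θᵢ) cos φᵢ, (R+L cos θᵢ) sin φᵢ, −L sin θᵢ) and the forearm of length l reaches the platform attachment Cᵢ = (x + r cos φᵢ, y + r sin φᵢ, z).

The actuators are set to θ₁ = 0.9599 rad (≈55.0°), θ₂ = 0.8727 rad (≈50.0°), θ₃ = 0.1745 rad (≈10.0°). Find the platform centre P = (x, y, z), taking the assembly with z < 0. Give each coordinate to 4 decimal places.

(-0.0590, -0.0800, -0.3658)

centre 1 = (0.1474·cos0.0°, 0.1474·sin0.0°, -0.0819) = (0.1474, 0.0000, -0.0819)
φ2=120.0°: virtual centre (-0.0771, 0.1336, -0.0766), radius l
centre 3 = (0.1885·cos240.0°, 0.1885·sin240.0°, -0.0174) = (-0.0942, -0.1632, -0.0174)
subtract pairs → two planes through P
[-0.4490 0.2672 0.0106]·P = 0.0012;  [-0.4832 -0.3265 0.1291]·P = 0.0074
det = 0.2757;  x = -0.0086+0.1377z,  y = -0.0099+0.1917z
quadratic in z: (1.0557)z²+(0.1171)z+(-0.0985)=0, √Δ=0.6553 → z ∈ {-0.3658, 0.2549}; z = -0.3658 (taking z<0)
x = -0.0590, y = -0.0800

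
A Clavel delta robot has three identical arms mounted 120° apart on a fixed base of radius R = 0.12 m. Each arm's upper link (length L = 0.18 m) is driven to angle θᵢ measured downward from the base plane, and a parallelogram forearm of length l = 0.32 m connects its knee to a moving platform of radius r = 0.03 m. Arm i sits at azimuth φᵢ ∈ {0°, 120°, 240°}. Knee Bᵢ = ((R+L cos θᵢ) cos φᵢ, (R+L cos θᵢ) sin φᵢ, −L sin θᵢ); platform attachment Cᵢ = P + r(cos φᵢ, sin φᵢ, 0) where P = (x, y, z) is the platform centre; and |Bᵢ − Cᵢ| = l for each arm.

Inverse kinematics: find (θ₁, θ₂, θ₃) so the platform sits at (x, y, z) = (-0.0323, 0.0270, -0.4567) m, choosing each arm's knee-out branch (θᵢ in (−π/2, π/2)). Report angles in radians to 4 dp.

rotate P by −φ1: (-0.0323, 0.0270, -0.4567)
  A=0.1223, B=-0.4567, C=(l²−L²−A²−y'²−z²)/(2L)=-0.4285
  γ=atan2(-0.4567,0.1223)=-1.3091;  ψ=arccos(-0.9063)=2.7053;  θ1=γ+ψ≈1.3962
φ2=120.0° → target in arm frame (0.0395, 0.0145)
  A=0.0505, B=-0.4567, C=(l²−L²−A²−y'²−z²)/(2L)=-0.3926
  γ=atan2(-0.4567,0.0505)=-1.4607;  ψ=arccos(-0.8544)=2.5952;  θ2=γ+ψ≈1.1345
φ3=240.0° → target in arm frame (-0.0072, -0.0415)
  A=0.0972, B=-0.4567, C=(l²−L²−A²−y'²−z²)/(2L)=-0.4160
  √(A²+B²)=0.4669;  θ3 = -1.3610+2.6700 ≈ 1.3090

θ₁ = 1.3962, θ₂ = 1.1345, θ₃ = 1.3090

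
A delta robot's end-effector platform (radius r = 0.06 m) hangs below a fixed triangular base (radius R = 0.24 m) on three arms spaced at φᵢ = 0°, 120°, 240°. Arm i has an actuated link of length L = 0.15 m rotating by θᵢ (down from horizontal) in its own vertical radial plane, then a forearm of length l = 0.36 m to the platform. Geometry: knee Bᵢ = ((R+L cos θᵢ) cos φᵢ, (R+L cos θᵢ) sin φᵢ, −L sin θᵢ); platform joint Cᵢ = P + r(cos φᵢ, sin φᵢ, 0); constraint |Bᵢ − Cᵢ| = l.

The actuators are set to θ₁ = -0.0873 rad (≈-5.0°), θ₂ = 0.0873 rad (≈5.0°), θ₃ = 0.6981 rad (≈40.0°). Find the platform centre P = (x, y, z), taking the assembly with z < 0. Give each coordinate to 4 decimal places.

φ1=0.0°: virtual centre (0.3294, 0.0000, 0.0131), radius l
O2 = (0.3294·cos120.0°, 0.3294·sin120.0°, -0.0131) = (-0.1647, 0.2853, -0.0131)
φ3=240.0°: virtual centre (-0.1475, -0.2554, -0.0964), radius l
subtract pairs → two planes through P
plane₁₂: -0.9883x+0.5706y+-0.0523z = 0.0000
det = 1.0490;  x = 0.0068+-0.1446z,  y = 0.0117+-0.1587z
into |P−O₁|² = l²: 1.0461z² + 0.0634z + -0.0252 = 0;  Δ = 0.1094;  z = -0.1884 or 0.1278 → z<0 root = -0.1884
x = 0.0340, y = 0.0416

(0.0340, 0.0416, -0.1884)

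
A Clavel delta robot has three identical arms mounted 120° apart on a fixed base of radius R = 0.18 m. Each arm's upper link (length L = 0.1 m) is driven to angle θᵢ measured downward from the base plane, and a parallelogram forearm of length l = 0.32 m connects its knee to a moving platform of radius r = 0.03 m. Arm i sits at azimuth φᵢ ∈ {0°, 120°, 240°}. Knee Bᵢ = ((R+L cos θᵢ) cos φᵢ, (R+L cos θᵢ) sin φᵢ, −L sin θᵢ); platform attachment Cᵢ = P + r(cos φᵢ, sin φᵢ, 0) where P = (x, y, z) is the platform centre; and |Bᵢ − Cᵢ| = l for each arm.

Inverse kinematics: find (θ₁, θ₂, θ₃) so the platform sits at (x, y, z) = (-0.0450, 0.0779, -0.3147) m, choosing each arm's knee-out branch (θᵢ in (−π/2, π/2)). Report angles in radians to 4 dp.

rotate P by −φ1: (-0.0450, 0.0779, -0.3147)
  e−x'=0.1950;  (l²−L²−(e−x')²−y'²−z²)/2L = -0.2536
  θ1 = atan2(B,A) + arccos(C/0.3702) = 1.3095
arm 2 (φ=120.0°): x'=0.0900, y'=0.0000
  e−x'=0.0600;  (l²−L²−(e−x')²−y'²−z²)/2L = -0.0512
  √(A²+B²)=0.3204;  θ2 = -1.3823+1.7313 ≈ 0.3490
arm 3 (φ=240.0°): x'=-0.0450, y'=-0.0779
  e−x'=0.1950;  (l²−L²−(e−x')²−y'²−z²)/2L = -0.2536
  θ3 = atan2(B,A) + arccos(C/0.3702) = 1.3093

θ₁ = 1.3095, θ₂ = 0.3490, θ₃ = 1.3093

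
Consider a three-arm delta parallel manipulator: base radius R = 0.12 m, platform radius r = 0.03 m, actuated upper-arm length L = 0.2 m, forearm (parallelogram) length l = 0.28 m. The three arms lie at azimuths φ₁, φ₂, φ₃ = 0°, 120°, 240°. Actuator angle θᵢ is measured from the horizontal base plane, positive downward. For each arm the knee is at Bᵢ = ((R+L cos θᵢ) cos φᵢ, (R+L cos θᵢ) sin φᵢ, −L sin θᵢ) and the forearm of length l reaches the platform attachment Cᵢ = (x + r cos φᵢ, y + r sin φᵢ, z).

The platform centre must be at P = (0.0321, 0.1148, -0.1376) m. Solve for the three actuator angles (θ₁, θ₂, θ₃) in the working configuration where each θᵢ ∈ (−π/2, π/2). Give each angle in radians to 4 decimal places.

θ₁ = 0.3491, θ₂ = -0.1744, θ₃ = 1.2219

arm 1 (φ=0.0°): x'=0.0321, y'=0.1148
  A=0.0579, B=-0.1376, C=(l²−L²−A²−y'²−z²)/(2L)=0.0073
  √(A²+B²)=0.1493;  θ1 = -1.1725+1.5216 ≈ 0.3491
rotate P by −φ2: (0.0834, -0.0852, -0.1376)
  A=0.0066, B=-0.1376, C=(l²−L²−A²−y'²−z²)/(2L)=0.0304
  γ=atan2(-0.1376,0.0066)=-1.5226;  ψ=arccos(0.2207)=1.3482;  θ2=γ+ψ≈-0.1744
arm 3 (φ=240.0°): x'=-0.1155, y'=-0.0296
  A=0.2055, B=-0.1376, C=(l²−L²−A²−y'²−z²)/(2L)=-0.0591
  γ=atan2(-0.1376,0.2055)=-0.5901;  ψ=arccos(-0.2389)=1.8120;  θ3=γ+ψ≈1.2219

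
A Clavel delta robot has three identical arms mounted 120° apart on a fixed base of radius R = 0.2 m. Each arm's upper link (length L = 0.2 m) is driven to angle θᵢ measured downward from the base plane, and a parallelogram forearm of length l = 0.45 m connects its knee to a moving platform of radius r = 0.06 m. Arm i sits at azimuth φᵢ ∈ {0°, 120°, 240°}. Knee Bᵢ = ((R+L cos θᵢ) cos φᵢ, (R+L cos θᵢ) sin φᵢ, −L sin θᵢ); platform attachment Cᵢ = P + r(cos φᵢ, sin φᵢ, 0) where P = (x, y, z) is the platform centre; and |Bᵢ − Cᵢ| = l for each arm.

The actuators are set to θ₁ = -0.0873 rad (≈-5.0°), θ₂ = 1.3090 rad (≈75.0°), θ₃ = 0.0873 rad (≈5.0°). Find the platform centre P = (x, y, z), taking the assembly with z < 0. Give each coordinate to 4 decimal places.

(0.1348, -0.1939, -0.3334)

centre 1 = (0.3392·cos0.0°, 0.3392·sin0.0°, 0.0174) = (0.3392, 0.0000, 0.0174)
centre 2 = (0.1918·cos120.0°, 0.1918·sin120.0°, -0.1932) = (-0.0959, 0.1661, -0.1932)
arm 3 at φ=240.0°: (R−r)+L cos θ3 = 0.3392;  centre 3 = (-0.1696, -0.2938, -0.0174)
subtract pairs → two planes through P
plane₁₂: -0.8702x+0.3321y+-0.4212z = -0.0413
det = 0.8494;  x = 0.0286+-0.3187z,  y = -0.0495+0.4333z
into |P−centre ₁|² = l²: 1.2893z² + 0.1203z + -0.1032 = 0;  Δ = 0.5468;  z = -0.3334 or 0.2401 → z<0 root = -0.3334
x = 0.1348, y = -0.1939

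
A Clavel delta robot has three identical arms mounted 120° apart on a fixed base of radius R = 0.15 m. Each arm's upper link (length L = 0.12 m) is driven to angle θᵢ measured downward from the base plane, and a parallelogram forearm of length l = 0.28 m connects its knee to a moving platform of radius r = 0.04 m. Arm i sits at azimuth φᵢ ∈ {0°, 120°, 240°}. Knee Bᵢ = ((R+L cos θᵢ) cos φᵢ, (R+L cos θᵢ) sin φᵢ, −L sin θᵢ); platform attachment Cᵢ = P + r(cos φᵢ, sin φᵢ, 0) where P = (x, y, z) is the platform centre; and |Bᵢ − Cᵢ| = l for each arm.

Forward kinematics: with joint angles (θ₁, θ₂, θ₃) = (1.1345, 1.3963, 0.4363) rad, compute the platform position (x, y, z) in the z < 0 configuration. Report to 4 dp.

(-0.0209, -0.0956, -0.2992)

arm 1 at φ=0.0°: ρ1 = 0.1607;  O1 = (0.1607, 0.0000, -0.1088)
arm 2 at φ=120.0°: ρ2 = 0.1308;  O2 = (-0.0654, 0.1133, -0.1182)
O3 = (0.2188·cos240.0°, 0.2188·sin240.0°, -0.0507) = (-0.1094, -0.1895, -0.0507)
eliminate P² terms by subtracting sphere 1 from 2 and 3
[-0.4523 0.2266 -0.0188]·P = -0.0066;  [-0.5402 -0.3789 0.1161]·P = 0.0128
det = 0.2938;  x = -0.0014+0.0653z,  y = -0.0317+0.2134z
into |P−O₁|² = l²: 1.0498z² + 0.1828z + -0.0393 = 0;  Δ = 0.1984;  z = -0.2992 or 0.1251 → z<0 root = -0.2992
x = -0.0209, y = -0.0956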